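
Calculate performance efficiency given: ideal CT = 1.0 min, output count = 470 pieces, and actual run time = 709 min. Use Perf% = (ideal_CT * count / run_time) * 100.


Formula: Performance = (Ideal CT * Total Count) / Run Time * 100
Ideal output time = 1.0 * 470 = 470.0 min
Performance = 470.0 / 709 * 100 = 66.3%

66.3%


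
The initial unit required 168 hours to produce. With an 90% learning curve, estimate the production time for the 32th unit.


Formula: T_n = T_1 * (learning_rate)^(log2(n)) where learning_rate = rate/100
Doublings = log2(32) = 5
T_n = 168 * 0.9^5
T_n = 168 * 0.5905 = 99.2 hours

99.2 hours


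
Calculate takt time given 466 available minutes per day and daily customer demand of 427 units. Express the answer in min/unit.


Formula: Takt Time = Available Production Time / Customer Demand
Takt = 466 min/day / 427 units/day
Takt = 1.09 min/unit

1.09 min/unit


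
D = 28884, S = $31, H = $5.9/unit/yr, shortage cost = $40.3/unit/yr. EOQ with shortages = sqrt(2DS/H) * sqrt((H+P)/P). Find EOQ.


Formula: EOQ* = sqrt(2DS/H) * sqrt((H+P)/P)
Base EOQ = sqrt(2*28884*31/5.9) = 550.93 units
Correction = sqrt((5.9+40.3)/40.3) = 1.0707
EOQ* = 550.93 * 1.0707 = 589.9 units

589.9 units


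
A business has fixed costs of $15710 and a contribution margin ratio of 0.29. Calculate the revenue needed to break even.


Formula: BER = Fixed Costs / Contribution Margin Ratio
BER = $15710 / 0.29
BER = $54172.41 (to the nearest cent)

$54172.41


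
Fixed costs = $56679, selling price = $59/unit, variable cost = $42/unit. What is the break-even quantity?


Formula: BEQ = Fixed Costs / (Price - Variable Cost)
Contribution margin = $59 - $42 = $17/unit
BEQ = ceil($56679 / $17/unit) = ceil(3334.06) = 3335 units

3335 units


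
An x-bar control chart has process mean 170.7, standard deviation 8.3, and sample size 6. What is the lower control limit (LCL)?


LCL = 170.7 - 3 * 8.3 / sqrt(6)

160.53


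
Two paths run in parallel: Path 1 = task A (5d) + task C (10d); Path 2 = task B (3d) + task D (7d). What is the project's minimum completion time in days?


Path 1 = 5 + 10 = 15 days
Path 2 = 3 + 7 = 10 days
Duration = max(15, 10) = 15 days

15 days


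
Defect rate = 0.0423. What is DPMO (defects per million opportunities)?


DPMO = defect_rate * 1000000 = 0.0423 * 1000000

42300


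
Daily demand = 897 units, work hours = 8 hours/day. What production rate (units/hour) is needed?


Formula: Production Rate = Daily Demand / Available Hours
Rate = 897 units/day / 8 hours/day
Rate = 112.1 units/hour

112.1 units/hour


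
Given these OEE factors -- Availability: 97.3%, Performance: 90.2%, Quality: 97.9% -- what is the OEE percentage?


Formula: OEE = Availability * Performance * Quality / 10000
A * P = 97.3% * 90.2% / 100 = 87.76%
OEE = 87.76% * 97.9% / 100 = 85.9%

85.9%


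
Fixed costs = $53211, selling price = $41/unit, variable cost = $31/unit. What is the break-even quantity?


Formula: BEQ = Fixed Costs / (Price - Variable Cost)
Contribution margin = $41 - $31 = $10/unit
BEQ = ceil($53211 / $10/unit) = ceil(5321.1) = 5322 units

5322 units


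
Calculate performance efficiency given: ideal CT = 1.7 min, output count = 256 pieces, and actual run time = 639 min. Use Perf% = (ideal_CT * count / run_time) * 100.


Formula: Performance = (Ideal CT * Total Count) / Run Time * 100
Ideal output time = 1.7 * 256 = 435.2 min
Performance = 435.2 / 639 * 100 = 68.1%

68.1%


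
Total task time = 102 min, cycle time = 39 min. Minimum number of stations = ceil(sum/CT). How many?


Formula: N_min = ceil(Sum of Task Times / Cycle Time)
N_min = ceil(102 min / 39 min) = ceil(2.6154)
N_min = 3 stations

3


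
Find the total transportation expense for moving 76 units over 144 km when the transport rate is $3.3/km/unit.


TC = dist * cost * units = 144 * 3.3 * 76 = $36115.20

$36115.20


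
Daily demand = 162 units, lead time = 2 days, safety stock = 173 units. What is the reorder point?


Formula: ROP = (Daily Demand * Lead Time) + Safety Stock
Demand during lead time = 162 * 2 = 324 units
ROP = 324 + 173 = 497 units

497 units


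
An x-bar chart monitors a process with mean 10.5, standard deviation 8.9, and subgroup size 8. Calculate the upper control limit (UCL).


UCL = 10.5 + 3 * 8.9 / sqrt(8)

19.94


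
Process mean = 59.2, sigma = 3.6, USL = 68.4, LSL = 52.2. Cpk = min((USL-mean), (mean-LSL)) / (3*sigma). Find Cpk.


Cpu = (68.4 - 59.2) / (3 * 3.6) = 0.85
Cpl = (59.2 - 52.2) / (3 * 3.6) = 0.65
Cpk = min(0.85, 0.65) = 0.65

0.65


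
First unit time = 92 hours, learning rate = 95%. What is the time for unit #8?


Formula: T_n = T_1 * (learning_rate)^(log2(n)) where learning_rate = rate/100
Doublings = log2(8) = 3
T_n = 92 * 0.95^3
T_n = 92 * 0.8574 = 78.9 hours

78.9 hours


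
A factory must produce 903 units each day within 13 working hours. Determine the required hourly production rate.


Formula: Production Rate = Daily Demand / Available Hours
Rate = 903 units/day / 13 hours/day
Rate = 69.5 units/hour

69.5 units/hour


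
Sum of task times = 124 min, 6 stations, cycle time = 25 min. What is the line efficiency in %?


Formula: Efficiency = Sum of Task Times / (N_stations * CT) * 100
Total station capacity = 6 stations * 25 min = 150 min
Efficiency = 124 / 150 * 100 = 82.7%

82.7%


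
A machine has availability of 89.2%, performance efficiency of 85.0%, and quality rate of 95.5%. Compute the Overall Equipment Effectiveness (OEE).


Formula: OEE = Availability * Performance * Quality / 10000
A * P = 89.2% * 85.0% / 100 = 75.82%
OEE = 75.82% * 95.5% / 100 = 72.4%

72.4%


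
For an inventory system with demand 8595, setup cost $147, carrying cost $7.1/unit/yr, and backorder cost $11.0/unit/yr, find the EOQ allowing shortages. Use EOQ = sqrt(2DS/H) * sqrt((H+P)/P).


Formula: EOQ* = sqrt(2DS/H) * sqrt((H+P)/P)
Base EOQ = sqrt(2*8595*147/7.1) = 596.58 units
Correction = sqrt((7.1+11.0)/11.0) = 1.28275
EOQ* = 596.58 * 1.28275 = 765.3 units

765.3 units


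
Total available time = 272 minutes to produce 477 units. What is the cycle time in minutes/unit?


Formula: CT = Available Time / Number of Units
CT = 272 min / 477 units
CT = 0.57 min/unit

0.57 min/unit


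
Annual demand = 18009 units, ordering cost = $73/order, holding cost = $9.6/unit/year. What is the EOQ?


Formula: EOQ = sqrt(2 * D * S / H)
Numerator: 2 * 18009 * 73 = 2629314
2DS/H = 2629314 / 9.6 = 273886.9
EOQ = sqrt(273886.9) = 523.3 units

523.3 units


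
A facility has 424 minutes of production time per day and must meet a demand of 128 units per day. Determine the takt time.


Formula: Takt Time = Available Production Time / Customer Demand
Takt = 424 min/day / 128 units/day
Takt = 3.31 min/unit

3.31 min/unit


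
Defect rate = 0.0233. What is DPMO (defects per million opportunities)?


DPMO = defect_rate * 1000000 = 0.0233 * 1000000

23300


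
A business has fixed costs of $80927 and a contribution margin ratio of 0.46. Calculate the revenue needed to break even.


Formula: BER = Fixed Costs / Contribution Margin Ratio
BER = $80927 / 0.46
BER = $175928.26 (to the nearest cent)

$175928.26


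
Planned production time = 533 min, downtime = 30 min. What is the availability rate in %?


Formula: Availability = (Planned Time - Downtime) / Planned Time * 100
Uptime = 533 - 30 = 503 min
Availability = 503 / 533 * 100 = 94.4%

94.4%


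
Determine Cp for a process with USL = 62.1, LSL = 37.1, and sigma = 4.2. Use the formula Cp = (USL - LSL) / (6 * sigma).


Cp = (62.1 - 37.1) / (6 * 4.2)

0.99


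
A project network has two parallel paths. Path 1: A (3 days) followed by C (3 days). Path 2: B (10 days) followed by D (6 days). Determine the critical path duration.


Path 1 = 3 + 3 = 6 days
Path 2 = 10 + 6 = 16 days
Duration = max(6, 16) = 16 days

16 days


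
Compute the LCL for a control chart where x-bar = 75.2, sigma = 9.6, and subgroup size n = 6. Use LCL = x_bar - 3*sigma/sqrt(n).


LCL = 75.2 - 3 * 9.6 / sqrt(6)

63.44


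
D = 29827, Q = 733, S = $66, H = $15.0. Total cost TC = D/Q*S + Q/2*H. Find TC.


TC = 29827/733 * 66 + 733/2 * 15.0

$8183.15


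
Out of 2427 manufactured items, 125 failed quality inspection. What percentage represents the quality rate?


Formula: Quality Rate = Good Pieces / Total Pieces * 100
Good pieces = 2427 - 125 = 2302
QR = 2302 / 2427 * 100 = 94.8%

94.8%


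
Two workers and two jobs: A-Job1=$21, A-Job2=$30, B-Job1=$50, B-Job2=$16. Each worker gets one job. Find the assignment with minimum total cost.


Option 1: A->1 + B->2 = $21 + $16 = $37
Option 2: A->2 + B->1 = $30 + $50 = $80
Min cost = min($37, $80) = $37

$37


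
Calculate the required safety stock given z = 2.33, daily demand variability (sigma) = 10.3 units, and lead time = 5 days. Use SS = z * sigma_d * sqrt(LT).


Formula: SS = z * sigma_d * sqrt(LT)
sqrt(LT) = sqrt(5) = 2.2361
SS = 2.33 * 10.3 * 2.2361
SS = 53.7 units

53.7 units


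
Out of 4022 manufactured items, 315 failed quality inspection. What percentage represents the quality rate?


Formula: Quality Rate = Good Pieces / Total Pieces * 100
Good pieces = 4022 - 315 = 3707
QR = 3707 / 4022 * 100 = 92.2%

92.2%


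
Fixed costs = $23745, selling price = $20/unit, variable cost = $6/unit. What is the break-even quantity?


Formula: BEQ = Fixed Costs / (Price - Variable Cost)
Contribution margin = $20 - $6 = $14/unit
BEQ = ceil($23745 / $14/unit) = ceil(1696.07) = 1697 units

1697 units


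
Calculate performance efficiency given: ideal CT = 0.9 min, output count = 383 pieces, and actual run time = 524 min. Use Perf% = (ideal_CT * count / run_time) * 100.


Formula: Performance = (Ideal CT * Total Count) / Run Time * 100
Ideal output time = 0.9 * 383 = 344.7 min
Performance = 344.7 / 524 * 100 = 65.8%

65.8%


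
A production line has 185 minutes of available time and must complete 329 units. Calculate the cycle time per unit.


Formula: CT = Available Time / Number of Units
CT = 185 min / 329 units
CT = 0.56 min/unit

0.56 min/unit


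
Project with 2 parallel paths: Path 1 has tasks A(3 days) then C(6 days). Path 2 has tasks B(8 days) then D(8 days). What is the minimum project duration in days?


Path 1 = 3 + 6 = 9 days
Path 2 = 8 + 8 = 16 days
Duration = max(9, 16) = 16 days

16 days


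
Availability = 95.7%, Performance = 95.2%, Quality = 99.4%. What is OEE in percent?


Formula: OEE = Availability * Performance * Quality / 10000
A * P = 95.7% * 95.2% / 100 = 91.11%
OEE = 91.11% * 99.4% / 100 = 90.6%

90.6%


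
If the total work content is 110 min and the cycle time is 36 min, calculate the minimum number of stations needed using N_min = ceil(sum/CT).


Formula: N_min = ceil(Sum of Task Times / Cycle Time)
N_min = ceil(110 min / 36 min) = ceil(3.0556)
N_min = 4 stations

4


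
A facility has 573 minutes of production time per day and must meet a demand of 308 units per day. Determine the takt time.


Formula: Takt Time = Available Production Time / Customer Demand
Takt = 573 min/day / 308 units/day
Takt = 1.86 min/unit

1.86 min/unit


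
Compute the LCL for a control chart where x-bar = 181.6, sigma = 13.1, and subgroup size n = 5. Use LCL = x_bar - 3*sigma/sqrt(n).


LCL = 181.6 - 3 * 13.1 / sqrt(5)

164.02


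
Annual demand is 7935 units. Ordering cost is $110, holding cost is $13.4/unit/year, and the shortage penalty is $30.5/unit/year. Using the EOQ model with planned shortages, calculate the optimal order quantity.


Formula: EOQ* = sqrt(2DS/H) * sqrt((H+P)/P)
Base EOQ = sqrt(2*7935*110/13.4) = 360.94 units
Correction = sqrt((13.4+30.5)/30.5) = 1.19973
EOQ* = 360.94 * 1.19973 = 433.0 units

433.0 units


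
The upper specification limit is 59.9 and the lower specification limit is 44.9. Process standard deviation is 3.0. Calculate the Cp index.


Cp = (59.9 - 44.9) / (6 * 3.0)

0.83


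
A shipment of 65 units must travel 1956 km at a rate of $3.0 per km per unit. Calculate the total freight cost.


TC = dist * cost * units = 1956 * 3.0 * 65 = $381420.00

$381420.00


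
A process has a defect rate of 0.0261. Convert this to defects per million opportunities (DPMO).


DPMO = defect_rate * 1000000 = 0.0261 * 1000000

26100


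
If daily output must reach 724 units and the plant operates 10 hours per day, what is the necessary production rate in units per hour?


Formula: Production Rate = Daily Demand / Available Hours
Rate = 724 units/day / 10 hours/day
Rate = 72.4 units/hour

72.4 units/hour


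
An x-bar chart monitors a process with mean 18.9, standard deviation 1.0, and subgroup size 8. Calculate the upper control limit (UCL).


UCL = 18.9 + 3 * 1.0 / sqrt(8)

19.96


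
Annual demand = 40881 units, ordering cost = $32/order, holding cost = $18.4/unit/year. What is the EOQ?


Formula: EOQ = sqrt(2 * D * S / H)
Numerator: 2 * 40881 * 32 = 2616384
2DS/H = 2616384 / 18.4 = 142194.8
EOQ = sqrt(142194.8) = 377.1 units

377.1 units


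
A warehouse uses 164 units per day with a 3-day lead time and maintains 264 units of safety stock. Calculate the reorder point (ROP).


Formula: ROP = (Daily Demand * Lead Time) + Safety Stock
Demand during lead time = 164 * 3 = 492 units
ROP = 492 + 264 = 756 units

756 units


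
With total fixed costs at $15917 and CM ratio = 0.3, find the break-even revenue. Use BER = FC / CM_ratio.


Formula: BER = Fixed Costs / Contribution Margin Ratio
BER = $15917 / 0.3
BER = $53056.67 (to the nearest cent)

$53056.67


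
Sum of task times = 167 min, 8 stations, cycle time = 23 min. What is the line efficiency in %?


Formula: Efficiency = Sum of Task Times / (N_stations * CT) * 100
Total station capacity = 8 stations * 23 min = 184 min
Efficiency = 167 / 184 * 100 = 90.8%

90.8%


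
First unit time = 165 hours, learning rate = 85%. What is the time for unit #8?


Formula: T_n = T_1 * (learning_rate)^(log2(n)) where learning_rate = rate/100
Doublings = log2(8) = 3
T_n = 165 * 0.85^3
T_n = 165 * 0.6141 = 101.3 hours

101.3 hours


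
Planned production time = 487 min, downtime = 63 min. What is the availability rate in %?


Formula: Availability = (Planned Time - Downtime) / Planned Time * 100
Uptime = 487 - 63 = 424 min
Availability = 424 / 487 * 100 = 87.1%

87.1%


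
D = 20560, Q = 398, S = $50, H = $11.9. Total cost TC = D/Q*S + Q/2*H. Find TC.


TC = 20560/398 * 50 + 398/2 * 11.9

$4951.01


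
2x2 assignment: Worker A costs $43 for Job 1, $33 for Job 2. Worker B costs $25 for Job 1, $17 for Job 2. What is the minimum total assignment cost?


Option 1: A->1 + B->2 = $43 + $17 = $60
Option 2: A->2 + B->1 = $33 + $25 = $58
Min cost = min($60, $58) = $58

$58


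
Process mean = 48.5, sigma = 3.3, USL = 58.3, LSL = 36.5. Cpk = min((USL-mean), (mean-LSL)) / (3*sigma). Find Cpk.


Cpu = (58.3 - 48.5) / (3 * 3.3) = 0.99
Cpl = (48.5 - 36.5) / (3 * 3.3) = 1.21
Cpk = min(0.99, 1.21) = 0.99

0.99


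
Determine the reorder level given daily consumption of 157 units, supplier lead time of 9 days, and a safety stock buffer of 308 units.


Formula: ROP = (Daily Demand * Lead Time) + Safety Stock
Demand during lead time = 157 * 9 = 1413 units
ROP = 1413 + 308 = 1721 units

1721 units


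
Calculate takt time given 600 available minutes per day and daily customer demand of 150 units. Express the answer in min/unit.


Formula: Takt Time = Available Production Time / Customer Demand
Takt = 600 min/day / 150 units/day
Takt = 4.0 min/unit

4.0 min/unit


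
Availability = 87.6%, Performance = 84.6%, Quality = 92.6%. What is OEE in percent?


Formula: OEE = Availability * Performance * Quality / 10000
A * P = 87.6% * 84.6% / 100 = 74.11%
OEE = 74.11% * 92.6% / 100 = 68.6%

68.6%


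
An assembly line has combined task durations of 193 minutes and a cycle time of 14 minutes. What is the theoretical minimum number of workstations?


Formula: N_min = ceil(Sum of Task Times / Cycle Time)
N_min = ceil(193 min / 14 min) = ceil(13.7857)
N_min = 14 stations

14


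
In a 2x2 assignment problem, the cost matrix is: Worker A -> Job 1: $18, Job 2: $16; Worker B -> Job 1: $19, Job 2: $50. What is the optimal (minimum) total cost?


Option 1: A->1 + B->2 = $18 + $50 = $68
Option 2: A->2 + B->1 = $16 + $19 = $35
Min cost = min($68, $35) = $35

$35


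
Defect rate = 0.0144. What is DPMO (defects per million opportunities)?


DPMO = defect_rate * 1000000 = 0.0144 * 1000000

14400


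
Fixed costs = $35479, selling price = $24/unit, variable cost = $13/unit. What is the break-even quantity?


Formula: BEQ = Fixed Costs / (Price - Variable Cost)
Contribution margin = $24 - $13 = $11/unit
BEQ = ceil($35479 / $11/unit) = ceil(3225.36) = 3226 units

3226 units


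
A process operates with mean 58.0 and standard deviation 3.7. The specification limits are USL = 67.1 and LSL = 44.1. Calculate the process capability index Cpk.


Cpu = (67.1 - 58.0) / (3 * 3.7) = 0.82
Cpl = (58.0 - 44.1) / (3 * 3.7) = 1.25
Cpk = min(0.82, 1.25) = 0.82

0.82


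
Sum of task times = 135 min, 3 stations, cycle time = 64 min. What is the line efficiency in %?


Formula: Efficiency = Sum of Task Times / (N_stations * CT) * 100
Total station capacity = 3 stations * 64 min = 192 min
Efficiency = 135 / 192 * 100 = 70.3%

70.3%


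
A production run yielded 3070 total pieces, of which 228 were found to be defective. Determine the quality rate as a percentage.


Formula: Quality Rate = Good Pieces / Total Pieces * 100
Good pieces = 3070 - 228 = 2842
QR = 2842 / 3070 * 100 = 92.6%

92.6%


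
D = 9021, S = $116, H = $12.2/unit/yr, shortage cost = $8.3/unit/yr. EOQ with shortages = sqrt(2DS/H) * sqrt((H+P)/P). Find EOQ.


Formula: EOQ* = sqrt(2DS/H) * sqrt((H+P)/P)
Base EOQ = sqrt(2*9021*116/12.2) = 414.18 units
Correction = sqrt((12.2+8.3)/8.3) = 1.57159
EOQ* = 414.18 * 1.57159 = 650.9 units

650.9 units


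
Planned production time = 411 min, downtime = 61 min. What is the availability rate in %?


Formula: Availability = (Planned Time - Downtime) / Planned Time * 100
Uptime = 411 - 61 = 350 min
Availability = 350 / 411 * 100 = 85.2%

85.2%


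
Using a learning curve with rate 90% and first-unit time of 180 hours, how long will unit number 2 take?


Formula: T_n = T_1 * (learning_rate)^(log2(n)) where learning_rate = rate/100
Doublings = log2(2) = 1
T_n = 180 * 0.9^1
T_n = 180 * 0.9 = 162.0 hours

162.0 hours


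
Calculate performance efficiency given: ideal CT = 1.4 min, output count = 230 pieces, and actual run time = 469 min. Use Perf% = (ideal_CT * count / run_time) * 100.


Formula: Performance = (Ideal CT * Total Count) / Run Time * 100
Ideal output time = 1.4 * 230 = 322.0 min
Performance = 322.0 / 469 * 100 = 68.7%

68.7%


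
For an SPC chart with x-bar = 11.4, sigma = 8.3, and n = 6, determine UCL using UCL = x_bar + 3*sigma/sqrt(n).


UCL = 11.4 + 3 * 8.3 / sqrt(6)

21.57


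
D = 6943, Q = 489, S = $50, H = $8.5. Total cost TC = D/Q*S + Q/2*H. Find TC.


TC = 6943/489 * 50 + 489/2 * 8.5

$2788.17


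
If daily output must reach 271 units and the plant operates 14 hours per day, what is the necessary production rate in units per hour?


Formula: Production Rate = Daily Demand / Available Hours
Rate = 271 units/day / 14 hours/day
Rate = 19.4 units/hour

19.4 units/hour


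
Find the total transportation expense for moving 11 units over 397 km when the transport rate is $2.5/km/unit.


TC = dist * cost * units = 397 * 2.5 * 11 = $10917.50

$10917.50


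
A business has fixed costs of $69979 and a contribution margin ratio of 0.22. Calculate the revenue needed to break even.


Formula: BER = Fixed Costs / Contribution Margin Ratio
BER = $69979 / 0.22
BER = $318086.36 (to the nearest cent)

$318086.36


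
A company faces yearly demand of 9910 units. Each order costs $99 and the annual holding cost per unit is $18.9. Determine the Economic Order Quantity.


Formula: EOQ = sqrt(2 * D * S / H)
Numerator: 2 * 9910 * 99 = 1962180
2DS/H = 1962180 / 18.9 = 103819.0
EOQ = sqrt(103819.0) = 322.2 units

322.2 units


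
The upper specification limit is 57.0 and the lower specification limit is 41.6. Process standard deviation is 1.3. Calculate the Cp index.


Cp = (57.0 - 41.6) / (6 * 1.3)

1.97


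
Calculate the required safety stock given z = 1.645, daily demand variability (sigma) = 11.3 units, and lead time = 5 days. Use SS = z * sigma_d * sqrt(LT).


Formula: SS = z * sigma_d * sqrt(LT)
sqrt(LT) = sqrt(5) = 2.2361
SS = 1.645 * 11.3 * 2.2361
SS = 41.6 units

41.6 units


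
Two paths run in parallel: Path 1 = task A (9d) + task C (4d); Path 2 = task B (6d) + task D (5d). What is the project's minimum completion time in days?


Path 1 = 9 + 4 = 13 days
Path 2 = 6 + 5 = 11 days
Duration = max(13, 11) = 13 days

13 days


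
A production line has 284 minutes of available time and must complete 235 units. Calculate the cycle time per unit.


Formula: CT = Available Time / Number of Units
CT = 284 min / 235 units
CT = 1.21 min/unit

1.21 min/unit


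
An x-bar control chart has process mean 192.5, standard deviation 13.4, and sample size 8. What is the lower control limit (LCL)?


LCL = 192.5 - 3 * 13.4 / sqrt(8)

178.29


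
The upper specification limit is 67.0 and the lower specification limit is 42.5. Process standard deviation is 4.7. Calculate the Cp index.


Cp = (67.0 - 42.5) / (6 * 4.7)

0.87


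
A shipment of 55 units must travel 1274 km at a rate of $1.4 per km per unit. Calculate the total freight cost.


TC = dist * cost * units = 1274 * 1.4 * 55 = $98098.00

$98098.00


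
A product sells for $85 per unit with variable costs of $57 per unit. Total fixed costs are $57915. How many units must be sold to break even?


Formula: BEQ = Fixed Costs / (Price - Variable Cost)
Contribution margin = $85 - $57 = $28/unit
BEQ = ceil($57915 / $28/unit) = ceil(2068.39) = 2069 units

2069 units


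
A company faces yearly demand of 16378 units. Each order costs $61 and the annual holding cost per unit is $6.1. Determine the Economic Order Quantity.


Formula: EOQ = sqrt(2 * D * S / H)
Numerator: 2 * 16378 * 61 = 1998116
2DS/H = 1998116 / 6.1 = 327560.0
EOQ = sqrt(327560.0) = 572.3 units

572.3 units


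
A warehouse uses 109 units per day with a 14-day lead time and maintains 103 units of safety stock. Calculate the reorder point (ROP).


Formula: ROP = (Daily Demand * Lead Time) + Safety Stock
Demand during lead time = 109 * 14 = 1526 units
ROP = 1526 + 103 = 1629 units

1629 units


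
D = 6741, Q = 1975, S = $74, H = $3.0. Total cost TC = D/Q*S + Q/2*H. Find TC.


TC = 6741/1975 * 74 + 1975/2 * 3.0

$3215.07


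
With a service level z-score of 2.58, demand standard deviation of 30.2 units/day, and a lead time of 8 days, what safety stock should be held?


Formula: SS = z * sigma_d * sqrt(LT)
sqrt(LT) = sqrt(8) = 2.8284
SS = 2.58 * 30.2 * 2.8284
SS = 220.4 units

220.4 units


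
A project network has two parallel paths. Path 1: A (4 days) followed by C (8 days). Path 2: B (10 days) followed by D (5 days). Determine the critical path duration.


Path 1 = 4 + 8 = 12 days
Path 2 = 10 + 5 = 15 days
Duration = max(12, 15) = 15 days

15 days


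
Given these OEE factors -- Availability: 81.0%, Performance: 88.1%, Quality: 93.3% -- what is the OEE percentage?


Formula: OEE = Availability * Performance * Quality / 10000
A * P = 81.0% * 88.1% / 100 = 71.36%
OEE = 71.36% * 93.3% / 100 = 66.6%

66.6%


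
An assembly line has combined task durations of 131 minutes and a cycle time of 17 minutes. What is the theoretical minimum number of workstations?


Formula: N_min = ceil(Sum of Task Times / Cycle Time)
N_min = ceil(131 min / 17 min) = ceil(7.7059)
N_min = 8 stations

8


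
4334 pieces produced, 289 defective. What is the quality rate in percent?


Formula: Quality Rate = Good Pieces / Total Pieces * 100
Good pieces = 4334 - 289 = 4045
QR = 4045 / 4334 * 100 = 93.3%

93.3%


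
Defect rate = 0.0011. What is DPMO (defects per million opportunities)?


DPMO = defect_rate * 1000000 = 0.0011 * 1000000

1100


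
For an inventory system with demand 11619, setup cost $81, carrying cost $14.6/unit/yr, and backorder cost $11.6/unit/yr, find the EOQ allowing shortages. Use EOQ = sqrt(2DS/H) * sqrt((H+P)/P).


Formula: EOQ* = sqrt(2DS/H) * sqrt((H+P)/P)
Base EOQ = sqrt(2*11619*81/14.6) = 359.06 units
Correction = sqrt((14.6+11.6)/11.6) = 1.50287
EOQ* = 359.06 * 1.50287 = 539.6 units

539.6 units


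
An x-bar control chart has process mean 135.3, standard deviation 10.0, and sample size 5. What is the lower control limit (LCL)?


LCL = 135.3 - 3 * 10.0 / sqrt(5)

121.88


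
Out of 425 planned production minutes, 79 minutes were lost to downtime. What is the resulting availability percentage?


Formula: Availability = (Planned Time - Downtime) / Planned Time * 100
Uptime = 425 - 79 = 346 min
Availability = 346 / 425 * 100 = 81.4%

81.4%


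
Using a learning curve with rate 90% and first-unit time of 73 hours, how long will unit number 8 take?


Formula: T_n = T_1 * (learning_rate)^(log2(n)) where learning_rate = rate/100
Doublings = log2(8) = 3
T_n = 73 * 0.9^3
T_n = 73 * 0.729 = 53.2 hours

53.2 hours


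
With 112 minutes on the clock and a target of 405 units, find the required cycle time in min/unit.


Formula: CT = Available Time / Number of Units
CT = 112 min / 405 units
CT = 0.28 min/unit

0.28 min/unit


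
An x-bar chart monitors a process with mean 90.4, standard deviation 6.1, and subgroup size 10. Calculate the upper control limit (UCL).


UCL = 90.4 + 3 * 6.1 / sqrt(10)

96.19


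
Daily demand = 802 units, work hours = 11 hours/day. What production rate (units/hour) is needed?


Formula: Production Rate = Daily Demand / Available Hours
Rate = 802 units/day / 11 hours/day
Rate = 72.9 units/hour

72.9 units/hour


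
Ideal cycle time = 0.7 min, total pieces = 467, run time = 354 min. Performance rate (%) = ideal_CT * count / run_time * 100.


Formula: Performance = (Ideal CT * Total Count) / Run Time * 100
Ideal output time = 0.7 * 467 = 326.9 min
Performance = 326.9 / 354 * 100 = 92.3%

92.3%


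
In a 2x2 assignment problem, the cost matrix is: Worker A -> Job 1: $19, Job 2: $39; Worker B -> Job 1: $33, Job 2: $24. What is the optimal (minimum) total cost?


Option 1: A->1 + B->2 = $19 + $24 = $43
Option 2: A->2 + B->1 = $39 + $33 = $72
Min cost = min($43, $72) = $43

$43


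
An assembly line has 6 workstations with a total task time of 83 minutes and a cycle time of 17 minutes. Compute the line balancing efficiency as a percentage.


Formula: Efficiency = Sum of Task Times / (N_stations * CT) * 100
Total station capacity = 6 stations * 17 min = 102 min
Efficiency = 83 / 102 * 100 = 81.4%

81.4%


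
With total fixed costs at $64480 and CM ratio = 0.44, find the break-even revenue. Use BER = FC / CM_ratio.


Formula: BER = Fixed Costs / Contribution Margin Ratio
BER = $64480 / 0.44
BER = $146545.45 (to the nearest cent)

$146545.45


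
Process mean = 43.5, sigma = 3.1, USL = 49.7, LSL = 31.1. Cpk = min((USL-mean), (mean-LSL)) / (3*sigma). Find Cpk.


Cpu = (49.7 - 43.5) / (3 * 3.1) = 0.67
Cpl = (43.5 - 31.1) / (3 * 3.1) = 1.33
Cpk = min(0.67, 1.33) = 0.67

0.67


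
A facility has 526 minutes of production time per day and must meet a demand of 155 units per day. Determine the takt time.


Formula: Takt Time = Available Production Time / Customer Demand
Takt = 526 min/day / 155 units/day
Takt = 3.39 min/unit

3.39 min/unit


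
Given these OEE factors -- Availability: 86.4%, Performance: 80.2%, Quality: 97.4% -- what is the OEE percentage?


Formula: OEE = Availability * Performance * Quality / 10000
A * P = 86.4% * 80.2% / 100 = 69.29%
OEE = 69.29% * 97.4% / 100 = 67.5%

67.5%


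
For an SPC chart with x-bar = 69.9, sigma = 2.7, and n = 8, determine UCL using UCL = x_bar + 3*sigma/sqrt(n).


UCL = 69.9 + 3 * 2.7 / sqrt(8)

72.76


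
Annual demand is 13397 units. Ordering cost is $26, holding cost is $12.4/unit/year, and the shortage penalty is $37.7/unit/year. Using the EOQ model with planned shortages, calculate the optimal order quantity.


Formula: EOQ* = sqrt(2DS/H) * sqrt((H+P)/P)
Base EOQ = sqrt(2*13397*26/12.4) = 237.03 units
Correction = sqrt((12.4+37.7)/37.7) = 1.15278
EOQ* = 237.03 * 1.15278 = 273.2 units

273.2 units


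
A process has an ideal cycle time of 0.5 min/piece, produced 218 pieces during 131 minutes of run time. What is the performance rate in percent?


Formula: Performance = (Ideal CT * Total Count) / Run Time * 100
Ideal output time = 0.5 * 218 = 109.0 min
Performance = 109.0 / 131 * 100 = 83.2%

83.2%


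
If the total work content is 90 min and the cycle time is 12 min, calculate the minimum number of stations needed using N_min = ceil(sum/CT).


Formula: N_min = ceil(Sum of Task Times / Cycle Time)
N_min = ceil(90 min / 12 min) = ceil(7.5)
N_min = 8 stations

8


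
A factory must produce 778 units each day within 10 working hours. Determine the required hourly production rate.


Formula: Production Rate = Daily Demand / Available Hours
Rate = 778 units/day / 10 hours/day
Rate = 77.8 units/hour

77.8 units/hour


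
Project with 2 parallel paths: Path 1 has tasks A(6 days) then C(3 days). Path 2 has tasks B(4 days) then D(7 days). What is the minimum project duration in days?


Path 1 = 6 + 3 = 9 days
Path 2 = 4 + 7 = 11 days
Duration = max(9, 11) = 11 days

11 days


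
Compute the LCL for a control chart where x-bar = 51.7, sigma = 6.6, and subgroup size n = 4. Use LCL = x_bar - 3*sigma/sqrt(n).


LCL = 51.7 - 3 * 6.6 / sqrt(4)

41.8


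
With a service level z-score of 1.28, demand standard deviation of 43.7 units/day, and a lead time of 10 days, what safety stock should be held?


Formula: SS = z * sigma_d * sqrt(LT)
sqrt(LT) = sqrt(10) = 3.1623
SS = 1.28 * 43.7 * 3.1623
SS = 176.9 units

176.9 units


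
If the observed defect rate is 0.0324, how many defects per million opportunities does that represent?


DPMO = defect_rate * 1000000 = 0.0324 * 1000000

32400


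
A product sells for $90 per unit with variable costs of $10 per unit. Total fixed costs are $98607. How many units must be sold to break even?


Formula: BEQ = Fixed Costs / (Price - Variable Cost)
Contribution margin = $90 - $10 = $80/unit
BEQ = ceil($98607 / $80/unit) = ceil(1232.59) = 1233 units

1233 units


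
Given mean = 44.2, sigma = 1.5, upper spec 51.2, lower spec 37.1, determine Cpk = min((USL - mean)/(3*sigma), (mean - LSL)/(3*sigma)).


Cpu = (51.2 - 44.2) / (3 * 1.5) = 1.56
Cpl = (44.2 - 37.1) / (3 * 1.5) = 1.58
Cpk = min(1.56, 1.58) = 1.56

1.56


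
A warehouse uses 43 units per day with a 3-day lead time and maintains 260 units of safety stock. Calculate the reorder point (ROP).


Formula: ROP = (Daily Demand * Lead Time) + Safety Stock
Demand during lead time = 43 * 3 = 129 units
ROP = 129 + 260 = 389 units

389 units


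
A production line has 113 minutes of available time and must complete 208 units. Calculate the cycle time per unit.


Formula: CT = Available Time / Number of Units
CT = 113 min / 208 units
CT = 0.54 min/unit

0.54 min/unit


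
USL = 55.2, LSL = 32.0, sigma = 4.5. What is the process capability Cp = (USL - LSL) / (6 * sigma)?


Cp = (55.2 - 32.0) / (6 * 4.5)

0.86


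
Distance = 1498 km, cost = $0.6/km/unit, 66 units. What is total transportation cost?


TC = dist * cost * units = 1498 * 0.6 * 66 = $59320.80

$59320.80


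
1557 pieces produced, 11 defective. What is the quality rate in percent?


Formula: Quality Rate = Good Pieces / Total Pieces * 100
Good pieces = 1557 - 11 = 1546
QR = 1546 / 1557 * 100 = 99.3%

99.3%


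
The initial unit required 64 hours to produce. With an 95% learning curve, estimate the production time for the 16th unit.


Formula: T_n = T_1 * (learning_rate)^(log2(n)) where learning_rate = rate/100
Doublings = log2(16) = 4
T_n = 64 * 0.95^4
T_n = 64 * 0.8145 = 52.1 hours

52.1 hours


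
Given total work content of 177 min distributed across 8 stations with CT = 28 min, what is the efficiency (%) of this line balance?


Formula: Efficiency = Sum of Task Times / (N_stations * CT) * 100
Total station capacity = 8 stations * 28 min = 224 min
Efficiency = 177 / 224 * 100 = 79.0%

79.0%


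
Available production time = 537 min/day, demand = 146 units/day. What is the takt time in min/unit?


Formula: Takt Time = Available Production Time / Customer Demand
Takt = 537 min/day / 146 units/day
Takt = 3.68 min/unit

3.68 min/unit


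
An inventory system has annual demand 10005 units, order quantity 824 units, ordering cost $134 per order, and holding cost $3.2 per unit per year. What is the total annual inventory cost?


TC = 10005/824 * 134 + 824/2 * 3.2

$2945.43


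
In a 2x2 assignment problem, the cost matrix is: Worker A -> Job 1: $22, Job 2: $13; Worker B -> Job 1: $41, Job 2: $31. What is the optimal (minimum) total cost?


Option 1: A->1 + B->2 = $22 + $31 = $53
Option 2: A->2 + B->1 = $13 + $41 = $54
Min cost = min($53, $54) = $53

$53


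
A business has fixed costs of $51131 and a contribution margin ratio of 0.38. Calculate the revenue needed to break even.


Formula: BER = Fixed Costs / Contribution Margin Ratio
BER = $51131 / 0.38
BER = $134555.26 (to the nearest cent)

$134555.26


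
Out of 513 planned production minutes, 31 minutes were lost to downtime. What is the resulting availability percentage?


Formula: Availability = (Planned Time - Downtime) / Planned Time * 100
Uptime = 513 - 31 = 482 min
Availability = 482 / 513 * 100 = 94.0%

94.0%


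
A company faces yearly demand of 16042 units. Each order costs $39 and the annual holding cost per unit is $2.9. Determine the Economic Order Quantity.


Formula: EOQ = sqrt(2 * D * S / H)
Numerator: 2 * 16042 * 39 = 1251276
2DS/H = 1251276 / 2.9 = 431474.5
EOQ = sqrt(431474.5) = 656.9 units

656.9 units


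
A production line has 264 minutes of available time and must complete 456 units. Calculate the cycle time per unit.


Formula: CT = Available Time / Number of Units
CT = 264 min / 456 units
CT = 0.58 min/unit

0.58 min/unit


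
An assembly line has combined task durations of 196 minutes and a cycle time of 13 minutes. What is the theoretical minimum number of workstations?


Formula: N_min = ceil(Sum of Task Times / Cycle Time)
N_min = ceil(196 min / 13 min) = ceil(15.0769)
N_min = 16 stations

16


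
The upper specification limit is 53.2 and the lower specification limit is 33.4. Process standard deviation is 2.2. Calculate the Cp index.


Cp = (53.2 - 33.4) / (6 * 2.2)

1.5


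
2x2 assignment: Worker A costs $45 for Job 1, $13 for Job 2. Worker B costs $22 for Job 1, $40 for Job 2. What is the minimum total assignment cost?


Option 1: A->1 + B->2 = $45 + $40 = $85
Option 2: A->2 + B->1 = $13 + $22 = $35
Min cost = min($85, $35) = $35

$35


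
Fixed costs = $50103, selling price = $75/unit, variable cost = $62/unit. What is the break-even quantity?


Formula: BEQ = Fixed Costs / (Price - Variable Cost)
Contribution margin = $75 - $62 = $13/unit
BEQ = ceil($50103 / $13/unit) = ceil(3854.08) = 3855 units

3855 units


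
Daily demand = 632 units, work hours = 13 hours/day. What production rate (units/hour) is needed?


Formula: Production Rate = Daily Demand / Available Hours
Rate = 632 units/day / 13 hours/day
Rate = 48.6 units/hour

48.6 units/hour


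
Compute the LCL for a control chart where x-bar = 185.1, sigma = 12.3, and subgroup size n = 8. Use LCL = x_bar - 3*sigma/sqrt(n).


LCL = 185.1 - 3 * 12.3 / sqrt(8)

172.05


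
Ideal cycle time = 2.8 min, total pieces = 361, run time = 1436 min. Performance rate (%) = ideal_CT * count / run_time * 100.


Formula: Performance = (Ideal CT * Total Count) / Run Time * 100
Ideal output time = 2.8 * 361 = 1010.8 min
Performance = 1010.8 / 1436 * 100 = 70.4%

70.4%


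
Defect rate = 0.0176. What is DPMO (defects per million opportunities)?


DPMO = defect_rate * 1000000 = 0.0176 * 1000000

17600


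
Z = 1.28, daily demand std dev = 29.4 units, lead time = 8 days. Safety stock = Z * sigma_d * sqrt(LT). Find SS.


Formula: SS = z * sigma_d * sqrt(LT)
sqrt(LT) = sqrt(8) = 2.8284
SS = 1.28 * 29.4 * 2.8284
SS = 106.4 units

106.4 units


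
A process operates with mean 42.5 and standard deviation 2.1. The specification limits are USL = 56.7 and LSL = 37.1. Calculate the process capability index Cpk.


Cpu = (56.7 - 42.5) / (3 * 2.1) = 2.25
Cpl = (42.5 - 37.1) / (3 * 2.1) = 0.86
Cpk = min(2.25, 0.86) = 0.86

0.86


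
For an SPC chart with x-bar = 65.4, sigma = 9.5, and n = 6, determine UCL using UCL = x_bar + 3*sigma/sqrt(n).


UCL = 65.4 + 3 * 9.5 / sqrt(6)

77.04


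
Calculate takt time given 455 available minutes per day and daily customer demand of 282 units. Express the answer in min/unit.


Formula: Takt Time = Available Production Time / Customer Demand
Takt = 455 min/day / 282 units/day
Takt = 1.61 min/unit

1.61 min/unit


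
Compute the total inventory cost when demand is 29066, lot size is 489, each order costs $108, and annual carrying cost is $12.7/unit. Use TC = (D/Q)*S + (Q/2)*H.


TC = 29066/489 * 108 + 489/2 * 12.7

$9524.63


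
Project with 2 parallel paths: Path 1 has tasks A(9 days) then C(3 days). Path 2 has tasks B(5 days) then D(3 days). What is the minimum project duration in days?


Path 1 = 9 + 3 = 12 days
Path 2 = 5 + 3 = 8 days
Duration = max(12, 8) = 12 days

12 days


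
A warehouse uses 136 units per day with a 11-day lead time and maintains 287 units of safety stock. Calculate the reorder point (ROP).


Formula: ROP = (Daily Demand * Lead Time) + Safety Stock
Demand during lead time = 136 * 11 = 1496 units
ROP = 1496 + 287 = 1783 units

1783 units


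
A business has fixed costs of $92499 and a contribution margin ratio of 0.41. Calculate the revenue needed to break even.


Formula: BER = Fixed Costs / Contribution Margin Ratio
BER = $92499 / 0.41
BER = $225607.32 (to the nearest cent)

$225607.32


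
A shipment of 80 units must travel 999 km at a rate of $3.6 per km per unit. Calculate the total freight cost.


TC = dist * cost * units = 999 * 3.6 * 80 = $287712.00

$287712.00


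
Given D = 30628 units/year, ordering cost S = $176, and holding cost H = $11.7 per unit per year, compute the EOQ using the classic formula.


Formula: EOQ = sqrt(2 * D * S / H)
Numerator: 2 * 30628 * 176 = 10781056
2DS/H = 10781056 / 11.7 = 921457.8
EOQ = sqrt(921457.8) = 959.9 units

959.9 units


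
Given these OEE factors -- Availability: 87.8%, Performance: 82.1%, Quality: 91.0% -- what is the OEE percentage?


Formula: OEE = Availability * Performance * Quality / 10000
A * P = 87.8% * 82.1% / 100 = 72.08%
OEE = 72.08% * 91.0% / 100 = 65.6%

65.6%


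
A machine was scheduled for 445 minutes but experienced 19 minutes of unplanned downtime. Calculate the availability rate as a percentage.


Formula: Availability = (Planned Time - Downtime) / Planned Time * 100
Uptime = 445 - 19 = 426 min
Availability = 426 / 445 * 100 = 95.7%

95.7%


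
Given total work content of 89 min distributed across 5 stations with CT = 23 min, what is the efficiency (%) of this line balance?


Formula: Efficiency = Sum of Task Times / (N_stations * CT) * 100
Total station capacity = 5 stations * 23 min = 115 min
Efficiency = 89 / 115 * 100 = 77.4%

77.4%


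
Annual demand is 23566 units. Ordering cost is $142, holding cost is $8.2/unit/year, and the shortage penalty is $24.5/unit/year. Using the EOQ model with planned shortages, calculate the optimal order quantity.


Formula: EOQ* = sqrt(2DS/H) * sqrt((H+P)/P)
Base EOQ = sqrt(2*23566*142/8.2) = 903.43 units
Correction = sqrt((8.2+24.5)/24.5) = 1.15529
EOQ* = 903.43 * 1.15529 = 1043.7 units

1043.7 units
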